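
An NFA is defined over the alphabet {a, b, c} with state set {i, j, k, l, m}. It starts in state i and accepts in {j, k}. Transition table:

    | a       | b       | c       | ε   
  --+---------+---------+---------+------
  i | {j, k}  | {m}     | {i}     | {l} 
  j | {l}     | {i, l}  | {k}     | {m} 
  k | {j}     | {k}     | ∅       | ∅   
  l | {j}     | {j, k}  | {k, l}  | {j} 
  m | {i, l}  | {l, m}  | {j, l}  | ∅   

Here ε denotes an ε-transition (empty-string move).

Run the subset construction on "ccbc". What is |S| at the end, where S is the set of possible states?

Start: ε-closure({i}) = {i, j, l, m}.
Read 'c': i→{i}, j→{k}, l→{k, l}, m→{j, l}; union {i, j, k, l}; ε-closure = {i, j, k, l, m}.
Read 'c': i→{i}, j→{k}, k→∅, l→{k, l}, m→{j, l}; union {i, j, k, l}; ε-closure = {i, j, k, l, m}.
Read 'b': i→{m}, j→{i, l}, k→{k}, l→{j, k}, m→{l, m}; now {i, j, k, l, m}.
Read 'c': i→{i}, j→{k}, k→∅, l→{k, l}, m→{j, l}; union {i, j, k, l}; ε-closure = {i, j, k, l, m}.
That set has 5 states.

5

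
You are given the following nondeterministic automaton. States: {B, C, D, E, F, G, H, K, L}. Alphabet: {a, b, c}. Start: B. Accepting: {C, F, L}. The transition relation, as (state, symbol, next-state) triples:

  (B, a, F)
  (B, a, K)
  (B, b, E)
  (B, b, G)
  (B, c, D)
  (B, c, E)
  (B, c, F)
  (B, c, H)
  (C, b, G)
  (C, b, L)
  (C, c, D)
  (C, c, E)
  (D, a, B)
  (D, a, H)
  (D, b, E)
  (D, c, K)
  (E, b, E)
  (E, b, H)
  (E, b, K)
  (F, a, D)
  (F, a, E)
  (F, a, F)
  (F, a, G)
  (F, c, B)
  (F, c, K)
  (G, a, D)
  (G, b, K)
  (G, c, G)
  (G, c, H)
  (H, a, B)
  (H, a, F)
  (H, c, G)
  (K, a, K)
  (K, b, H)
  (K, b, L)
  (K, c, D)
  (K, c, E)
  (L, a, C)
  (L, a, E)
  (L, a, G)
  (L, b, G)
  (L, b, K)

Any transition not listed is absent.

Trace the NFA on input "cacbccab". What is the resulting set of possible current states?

{E, G, H, L}

Start in {B}.
Read 'c': B→{D, E, F, H}; now {D, E, F, H}.
Read 'a': D→{B, H}, E→∅, F→{D, E, F, G}, H→{B, F}; now {B, D, E, F, G, H}.
Read 'c': B→{D, E, F, H}, D→{K}, E→∅, F→{B, K}, G→{G, H}, H→{G}; now {B, D, E, F, G, H, K}.
Read 'b': B→{E, G}, D→{E}, E→{E, H, K}, F→∅, G→{K}, H→∅, K→{H, L}; now {E, G, H, K, L}.
Read 'c': E→∅, G→{G, H}, H→{G}, K→{D, E}, L→∅; now {D, E, G, H}.
Read 'c': D→{K}, E→∅, G→{G, H}, H→{G}; now {G, H, K}.
Read 'a': G→{D}, H→{B, F}, K→{K}; now {B, D, F, K}.
Read 'b': B→{E, G}, D→{E}, F→∅, K→{H, L}; now {E, G, H, L}.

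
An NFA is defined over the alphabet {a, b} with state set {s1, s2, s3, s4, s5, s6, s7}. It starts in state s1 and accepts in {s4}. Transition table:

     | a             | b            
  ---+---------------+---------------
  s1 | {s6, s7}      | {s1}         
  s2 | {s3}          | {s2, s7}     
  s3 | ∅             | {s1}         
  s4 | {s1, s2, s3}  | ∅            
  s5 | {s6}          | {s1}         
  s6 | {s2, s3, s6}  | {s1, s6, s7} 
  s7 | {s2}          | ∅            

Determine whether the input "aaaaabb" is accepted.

Start in {s1}.
Read 'a': s1→{s6, s7}; now {s6, s7}.
Read 'a': s6→{s2, s3, s6}, s7→{s2}; now {s2, s3, s6}.
Read 'a': s2→{s3}, s3→∅, s6→{s2, s3, s6}; now {s2, s3, s6}.
Read 'a': s2→{s3}, s3→∅, s6→{s2, s3, s6}; now {s2, s3, s6}.
Read 'a': s2→{s3}, s3→∅, s6→{s2, s3, s6}; now {s2, s3, s6}.
Read 'b': s2→{s2, s7}, s3→{s1}, s6→{s1, s6, s7}; now {s1, s2, s6, s7}.
Read 'b': s1→{s1}, s2→{s2, s7}, s6→{s1, s6, s7}, s7→∅; now {s1, s2, s6, s7}.
The final set {s1, s2, s6, s7} contains no accepting state.

No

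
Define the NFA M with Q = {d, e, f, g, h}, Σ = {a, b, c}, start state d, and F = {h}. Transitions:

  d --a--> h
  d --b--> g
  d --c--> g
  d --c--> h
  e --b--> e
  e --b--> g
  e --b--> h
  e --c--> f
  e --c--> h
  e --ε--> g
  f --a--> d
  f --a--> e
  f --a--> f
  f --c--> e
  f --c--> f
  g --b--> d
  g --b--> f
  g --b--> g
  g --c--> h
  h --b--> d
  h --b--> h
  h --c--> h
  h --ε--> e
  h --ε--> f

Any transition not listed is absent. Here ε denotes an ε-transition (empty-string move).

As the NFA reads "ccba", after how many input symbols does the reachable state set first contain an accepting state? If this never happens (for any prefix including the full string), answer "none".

1

Start in {d}.
Read 'c': {d} → {e, f, g, h}.
None of the earlier sets intersect F, but {e, f, g, h} does.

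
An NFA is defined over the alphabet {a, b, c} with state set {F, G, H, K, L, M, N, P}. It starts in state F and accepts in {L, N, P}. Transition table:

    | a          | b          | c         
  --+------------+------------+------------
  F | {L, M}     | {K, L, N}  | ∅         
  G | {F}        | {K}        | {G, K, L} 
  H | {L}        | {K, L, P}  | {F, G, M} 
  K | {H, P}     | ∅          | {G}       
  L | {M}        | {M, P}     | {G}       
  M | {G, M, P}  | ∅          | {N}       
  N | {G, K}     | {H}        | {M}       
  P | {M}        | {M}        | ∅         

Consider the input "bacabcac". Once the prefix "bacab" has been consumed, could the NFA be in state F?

No

Start in {F}.
Read 'b': F→{K, L, N}; now {K, L, N}.
Read 'a': K→{H, P}, L→{M}, N→{G, K}; now {G, H, K, M, P}.
Read 'c': G→{G, K, L}, H→{F, G, M}, K→{G}, M→{N}, P→∅; now {F, G, K, L, M, N}.
Read 'a': F→{L, M}, G→{F}, K→{H, P}, L→{M}, M→{G, M, P}, N→{G, K}; now {F, G, H, K, L, M, P}.
Read 'b': F→{K, L, N}, G→{K}, H→{K, L, P}, K→∅, L→{M, P}, M→∅, P→{M}; now {K, L, M, N, P}.
State F is not in {K, L, M, N, P}.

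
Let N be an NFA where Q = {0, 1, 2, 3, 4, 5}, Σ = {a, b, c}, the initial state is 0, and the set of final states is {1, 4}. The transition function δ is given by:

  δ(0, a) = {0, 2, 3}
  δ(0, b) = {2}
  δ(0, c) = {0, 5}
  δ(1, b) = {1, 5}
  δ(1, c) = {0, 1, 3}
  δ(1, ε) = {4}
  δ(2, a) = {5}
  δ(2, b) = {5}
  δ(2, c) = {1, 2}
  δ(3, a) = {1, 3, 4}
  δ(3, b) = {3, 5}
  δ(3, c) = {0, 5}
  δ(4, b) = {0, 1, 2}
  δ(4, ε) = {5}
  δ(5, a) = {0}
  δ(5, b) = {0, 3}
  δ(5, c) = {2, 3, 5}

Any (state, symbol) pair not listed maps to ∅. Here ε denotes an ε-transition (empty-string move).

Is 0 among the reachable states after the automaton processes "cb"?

Yes

Start in {0}.
Read 'c': {0} → {0, 5}.
Read 'b': {0, 5} → {0, 2, 3}.
State 0 is in {0, 2, 3}.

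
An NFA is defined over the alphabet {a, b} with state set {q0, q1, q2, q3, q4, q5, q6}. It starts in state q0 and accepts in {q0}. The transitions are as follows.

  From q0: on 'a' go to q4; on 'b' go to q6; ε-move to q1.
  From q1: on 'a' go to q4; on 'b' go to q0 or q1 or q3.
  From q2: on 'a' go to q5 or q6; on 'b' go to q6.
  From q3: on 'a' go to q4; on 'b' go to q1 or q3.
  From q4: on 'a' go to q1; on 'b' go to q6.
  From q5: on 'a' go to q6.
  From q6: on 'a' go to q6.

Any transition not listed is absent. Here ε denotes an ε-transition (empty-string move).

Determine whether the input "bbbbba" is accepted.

Start: ε-closure({q0}) = {q0, q1}.
Read 'b': {q0, q1} → {q0, q1, q3, q6}.
Read 'b': {q0, q1, q3, q6} → {q0, q1, q3, q6}.
Read 'b': {q0, q1, q3, q6} → {q0, q1, q3, q6}.
Read 'b': {q0, q1, q3, q6} → {q0, q1, q3, q6}.
Read 'b': {q0, q1, q3, q6} → {q0, q1, q3, q6}.
Read 'a': {q0, q1, q3, q6} → {q4, q6}.
The final set {q4, q6} contains no accepting state.

No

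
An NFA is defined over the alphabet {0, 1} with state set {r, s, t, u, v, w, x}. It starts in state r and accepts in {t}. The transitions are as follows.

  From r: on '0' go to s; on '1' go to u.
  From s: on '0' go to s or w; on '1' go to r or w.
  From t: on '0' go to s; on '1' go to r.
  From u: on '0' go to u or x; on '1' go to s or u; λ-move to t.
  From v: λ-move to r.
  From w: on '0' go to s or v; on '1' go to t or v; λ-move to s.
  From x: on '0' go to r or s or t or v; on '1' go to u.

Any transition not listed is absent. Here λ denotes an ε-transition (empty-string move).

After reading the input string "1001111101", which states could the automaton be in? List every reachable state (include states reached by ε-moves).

{r, s, t, u, v, w}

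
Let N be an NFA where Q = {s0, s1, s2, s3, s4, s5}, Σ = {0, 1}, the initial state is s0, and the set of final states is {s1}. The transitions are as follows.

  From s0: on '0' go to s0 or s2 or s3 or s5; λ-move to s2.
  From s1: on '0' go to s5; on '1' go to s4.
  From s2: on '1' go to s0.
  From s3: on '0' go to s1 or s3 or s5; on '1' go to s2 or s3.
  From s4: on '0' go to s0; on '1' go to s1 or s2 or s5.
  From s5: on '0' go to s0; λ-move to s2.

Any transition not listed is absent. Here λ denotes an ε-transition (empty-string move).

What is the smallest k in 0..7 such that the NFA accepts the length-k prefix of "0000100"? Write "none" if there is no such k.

2

Start: ε-closure({s0}) = {s0, s2}.
Read '0': s0→{s0, s2, s3, s5}, s2→∅; now {s0, s2, s3, s5}.
Read '0': s0→{s0, s2, s3, s5}, s2→∅, s3→{s1, s3, s5}, s5→{s0}; now {s0, s1, s2, s3, s5}.
None of the earlier sets intersect F, but {s0, s1, s2, s3, s5} does.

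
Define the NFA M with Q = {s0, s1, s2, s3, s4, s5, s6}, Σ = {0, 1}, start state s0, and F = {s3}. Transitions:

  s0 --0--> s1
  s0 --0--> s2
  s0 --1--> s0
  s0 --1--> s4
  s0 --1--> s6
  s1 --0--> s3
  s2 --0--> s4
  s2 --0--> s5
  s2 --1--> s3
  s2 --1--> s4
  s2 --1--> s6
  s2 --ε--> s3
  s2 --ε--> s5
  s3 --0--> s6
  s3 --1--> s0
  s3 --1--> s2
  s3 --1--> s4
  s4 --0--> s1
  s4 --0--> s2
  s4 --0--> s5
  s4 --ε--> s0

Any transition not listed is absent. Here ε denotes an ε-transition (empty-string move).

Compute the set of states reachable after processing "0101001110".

{s0, s1, s2, s3, s4, s5, s6}

Start in {s0}.
Read '0': s0→{s1, s2}; union {s1, s2}; ε-closure = {s1, s2, s3, s5}.
Read '1': s1→∅, s2→{s3, s4, s6}, s3→{s0, s2, s4}, s5→∅; union {s0, s2, s3, s4, s6}; ε-closure = {s0, s2, s3, s4, s5, s6}.
Read '0': s0→{s1, s2}, s2→{s4, s5}, s3→{s6}, s4→{s1, s2, s5}, s5→∅, s6→∅; union {s1, s2, s4, s5, s6}; ε-closure = {s0, s1, s2, s3, s4, s5, s6}.
Read '1': s0→{s0, s4, s6}, s1→∅, s2→{s3, s4, s6}, s3→{s0, s2, s4}, s4→∅, s5→∅, s6→∅; union {s0, s2, s3, s4, s6}; ε-closure = {s0, s2, s3, s4, s5, s6}.
Read '0': s0→{s1, s2}, s2→{s4, s5}, s3→{s6}, s4→{s1, s2, s5}, s5→∅, s6→∅; union {s1, s2, s4, s5, s6}; ε-closure = {s0, s1, s2, s3, s4, s5, s6}.
Read '0': s0→{s1, s2}, s1→{s3}, s2→{s4, s5}, s3→{s6}, s4→{s1, s2, s5}, s5→∅, s6→∅; union {s1, s2, s3, s4, s5, s6}; ε-closure = {s0, s1, s2, s3, s4, s5, s6}.
Read '1': s0→{s0, s4, s6}, s1→∅, s2→{s3, s4, s6}, s3→{s0, s2, s4}, s4→∅, s5→∅, s6→∅; union {s0, s2, s3, s4, s6}; ε-closure = {s0, s2, s3, s4, s5, s6}.
Read '1': s0→{s0, s4, s6}, s2→{s3, s4, s6}, s3→{s0, s2, s4}, s4→∅, s5→∅, s6→∅; union {s0, s2, s3, s4, s6}; ε-closure = {s0, s2, s3, s4, s5, s6}.
Read '1': s0→{s0, s4, s6}, s2→{s3, s4, s6}, s3→{s0, s2, s4}, s4→∅, s5→∅, s6→∅; union {s0, s2, s3, s4, s6}; ε-closure = {s0, s2, s3, s4, s5, s6}.
Read '0': s0→{s1, s2}, s2→{s4, s5}, s3→{s6}, s4→{s1, s2, s5}, s5→∅, s6→∅; union {s1, s2, s4, s5, s6}; ε-closure = {s0, s1, s2, s3, s4, s5, s6}.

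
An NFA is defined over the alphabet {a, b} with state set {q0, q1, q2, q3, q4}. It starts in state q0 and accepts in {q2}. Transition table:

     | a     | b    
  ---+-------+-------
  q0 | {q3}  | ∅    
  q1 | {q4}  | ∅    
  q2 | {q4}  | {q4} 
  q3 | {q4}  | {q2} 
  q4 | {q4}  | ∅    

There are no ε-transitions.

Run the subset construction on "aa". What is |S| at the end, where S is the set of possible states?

1

Start in {q0}.
Read 'a': {q0} → {q3}.
Read 'a': {q3} → {q4}.
That set has 1 state.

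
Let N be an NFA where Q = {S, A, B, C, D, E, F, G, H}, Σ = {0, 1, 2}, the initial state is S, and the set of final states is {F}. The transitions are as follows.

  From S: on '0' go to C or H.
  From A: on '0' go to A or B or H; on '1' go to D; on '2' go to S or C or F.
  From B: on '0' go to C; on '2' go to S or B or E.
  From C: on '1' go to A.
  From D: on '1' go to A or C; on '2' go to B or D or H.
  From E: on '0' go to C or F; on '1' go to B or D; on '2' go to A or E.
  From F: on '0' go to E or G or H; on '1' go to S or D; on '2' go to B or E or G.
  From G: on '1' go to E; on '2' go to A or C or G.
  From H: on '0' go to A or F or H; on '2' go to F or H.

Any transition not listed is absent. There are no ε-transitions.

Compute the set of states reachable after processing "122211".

∅

Start in {S}.
Read '1': S→∅; now ∅.
The set is empty and remains empty for the remaining 5 symbols.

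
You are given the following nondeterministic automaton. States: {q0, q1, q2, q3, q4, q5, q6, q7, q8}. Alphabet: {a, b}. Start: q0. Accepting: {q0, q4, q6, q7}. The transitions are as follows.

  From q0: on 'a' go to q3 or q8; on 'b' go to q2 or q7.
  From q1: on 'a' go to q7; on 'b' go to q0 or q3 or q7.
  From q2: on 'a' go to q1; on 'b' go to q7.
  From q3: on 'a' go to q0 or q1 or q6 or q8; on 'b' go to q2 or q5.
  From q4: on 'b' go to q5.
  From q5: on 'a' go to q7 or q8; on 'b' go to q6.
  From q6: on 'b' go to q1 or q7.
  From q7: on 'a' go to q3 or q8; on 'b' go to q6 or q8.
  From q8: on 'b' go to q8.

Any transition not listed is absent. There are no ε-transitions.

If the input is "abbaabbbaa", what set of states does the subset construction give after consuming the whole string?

{q0, q1, q3, q6, q7, q8}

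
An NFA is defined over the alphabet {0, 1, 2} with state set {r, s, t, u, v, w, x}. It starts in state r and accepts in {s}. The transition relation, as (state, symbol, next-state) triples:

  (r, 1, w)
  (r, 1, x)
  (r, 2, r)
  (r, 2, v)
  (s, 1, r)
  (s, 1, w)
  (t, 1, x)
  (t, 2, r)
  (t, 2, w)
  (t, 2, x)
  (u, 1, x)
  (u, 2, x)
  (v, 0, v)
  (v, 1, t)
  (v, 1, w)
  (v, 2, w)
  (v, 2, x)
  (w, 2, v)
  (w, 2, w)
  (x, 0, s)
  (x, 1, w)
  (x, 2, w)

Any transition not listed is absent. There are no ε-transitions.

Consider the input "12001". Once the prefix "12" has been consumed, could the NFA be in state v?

Start in {r}.
Read '1': r→{w, x}; now {w, x}.
Read '2': w→{v, w}, x→{w}; now {v, w}.
State v is in {v, w}.

Yes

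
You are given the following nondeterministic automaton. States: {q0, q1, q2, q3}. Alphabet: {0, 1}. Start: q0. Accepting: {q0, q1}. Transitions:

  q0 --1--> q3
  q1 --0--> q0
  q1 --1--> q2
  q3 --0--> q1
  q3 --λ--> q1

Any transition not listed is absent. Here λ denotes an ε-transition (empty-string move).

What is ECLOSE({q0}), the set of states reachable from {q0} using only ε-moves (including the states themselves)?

{q0}

Begin with {q0}.
No ε-moves leave this set, so the closure equals the set itself.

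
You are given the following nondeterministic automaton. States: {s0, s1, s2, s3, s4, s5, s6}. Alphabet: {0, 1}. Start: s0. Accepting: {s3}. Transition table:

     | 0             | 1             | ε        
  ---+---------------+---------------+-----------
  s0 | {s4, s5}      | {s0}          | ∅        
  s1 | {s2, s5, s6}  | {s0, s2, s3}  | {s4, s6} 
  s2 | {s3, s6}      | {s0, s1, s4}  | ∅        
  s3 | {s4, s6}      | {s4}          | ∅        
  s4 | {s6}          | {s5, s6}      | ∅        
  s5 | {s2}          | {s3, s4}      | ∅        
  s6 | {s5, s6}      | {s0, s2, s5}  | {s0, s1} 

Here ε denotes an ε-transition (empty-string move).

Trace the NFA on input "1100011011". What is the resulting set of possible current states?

{s0, s1, s2, s3, s4, s5, s6}

Start in {s0}.
Read '1': {s0} → {s0}.
Read '1': {s0} → {s0}.
Read '0': {s0} → {s4, s5}.
Read '0': {s4, s5} → {s0, s1, s2, s4, s6}.
Read '0': {s0, s1, s2, s4, s6} → {s0, s1, s2, s3, s4, s5, s6}.
Read '1': {s0, s1, s2, s3, s4, s5, s6} → {s0, s1, s2, s3, s4, s5, s6}.
Read '1': {s0, s1, s2, s3, s4, s5, s6} → {s0, s1, s2, s3, s4, s5, s6}.
Read '0': {s0, s1, s2, s3, s4, s5, s6} → {s0, s1, s2, s3, s4, s5, s6}.
Read '1': {s0, s1, s2, s3, s4, s5, s6} → {s0, s1, s2, s3, s4, s5, s6}.
Read '1': {s0, s1, s2, s3, s4, s5, s6} → {s0, s1, s2, s3, s4, s5, s6}.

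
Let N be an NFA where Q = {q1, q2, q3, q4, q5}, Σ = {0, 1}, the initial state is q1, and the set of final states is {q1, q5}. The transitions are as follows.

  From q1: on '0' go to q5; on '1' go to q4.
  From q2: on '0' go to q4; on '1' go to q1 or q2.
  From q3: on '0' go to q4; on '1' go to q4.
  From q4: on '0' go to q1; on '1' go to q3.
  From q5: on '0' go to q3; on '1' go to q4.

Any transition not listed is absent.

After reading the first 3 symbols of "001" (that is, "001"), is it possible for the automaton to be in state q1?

No

Start in {q1}.
Read '0': q1→{q5}; now {q5}.
Read '0': q5→{q3}; now {q3}.
Read '1': q3→{q4}; now {q4}.
State q1 is not in {q4}.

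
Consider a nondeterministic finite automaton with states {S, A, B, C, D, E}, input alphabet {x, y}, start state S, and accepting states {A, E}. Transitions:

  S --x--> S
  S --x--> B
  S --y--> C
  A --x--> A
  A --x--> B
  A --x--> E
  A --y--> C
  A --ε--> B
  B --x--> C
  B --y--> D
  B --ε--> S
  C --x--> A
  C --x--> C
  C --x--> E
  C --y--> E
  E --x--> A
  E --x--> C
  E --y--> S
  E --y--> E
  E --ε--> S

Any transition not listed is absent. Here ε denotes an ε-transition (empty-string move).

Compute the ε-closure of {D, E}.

{S, D, E}

Begin with {D, E}.
ε-move E → S; add S.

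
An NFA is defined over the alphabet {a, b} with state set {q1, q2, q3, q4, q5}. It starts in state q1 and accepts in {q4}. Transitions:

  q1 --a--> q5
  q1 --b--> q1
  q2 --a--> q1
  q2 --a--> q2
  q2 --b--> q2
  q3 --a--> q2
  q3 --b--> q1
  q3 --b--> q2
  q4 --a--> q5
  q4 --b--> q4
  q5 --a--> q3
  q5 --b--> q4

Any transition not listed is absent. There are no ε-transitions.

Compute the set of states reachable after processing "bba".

{q5}

Start in {q1}.
Read 'b': {q1} → {q1}.
Read 'b': {q1} → {q1}.
Read 'a': {q1} → {q5}.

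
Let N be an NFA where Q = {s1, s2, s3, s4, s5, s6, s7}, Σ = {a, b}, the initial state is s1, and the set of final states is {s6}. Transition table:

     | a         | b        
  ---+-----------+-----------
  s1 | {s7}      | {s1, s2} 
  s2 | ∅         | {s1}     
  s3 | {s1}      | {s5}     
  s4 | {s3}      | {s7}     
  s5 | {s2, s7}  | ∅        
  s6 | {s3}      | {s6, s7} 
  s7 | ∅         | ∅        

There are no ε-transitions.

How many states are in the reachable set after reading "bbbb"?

2

Start in {s1}.
Read 'b': {s1} → {s1, s2}.
Read 'b': {s1, s2} → {s1, s2}.
Read 'b': {s1, s2} → {s1, s2}.
Read 'b': {s1, s2} → {s1, s2}.
That set has 2 states.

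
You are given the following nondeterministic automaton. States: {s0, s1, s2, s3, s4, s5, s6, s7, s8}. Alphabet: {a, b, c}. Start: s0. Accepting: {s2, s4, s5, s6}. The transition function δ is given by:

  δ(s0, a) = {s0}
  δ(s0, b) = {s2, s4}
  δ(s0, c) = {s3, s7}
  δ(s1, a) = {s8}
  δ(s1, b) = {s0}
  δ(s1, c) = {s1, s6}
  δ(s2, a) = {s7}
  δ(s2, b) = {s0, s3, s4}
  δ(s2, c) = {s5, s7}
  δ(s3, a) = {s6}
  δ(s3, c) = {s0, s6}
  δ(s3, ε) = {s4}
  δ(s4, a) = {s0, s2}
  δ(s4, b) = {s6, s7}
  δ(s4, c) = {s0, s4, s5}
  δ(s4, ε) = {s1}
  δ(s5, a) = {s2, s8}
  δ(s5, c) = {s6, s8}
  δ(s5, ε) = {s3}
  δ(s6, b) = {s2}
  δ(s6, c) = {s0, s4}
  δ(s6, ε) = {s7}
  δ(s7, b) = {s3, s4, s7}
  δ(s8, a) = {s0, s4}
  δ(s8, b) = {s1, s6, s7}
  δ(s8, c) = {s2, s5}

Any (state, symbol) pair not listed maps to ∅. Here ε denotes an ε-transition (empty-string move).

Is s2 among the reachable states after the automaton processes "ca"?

Yes

Start in {s0}.
Read 'c': {s0} → {s1, s3, s4, s7}.
Read 'a': {s1, s3, s4, s7} → {s0, s2, s6, s7, s8}.
State s2 is in {s0, s2, s6, s7, s8}.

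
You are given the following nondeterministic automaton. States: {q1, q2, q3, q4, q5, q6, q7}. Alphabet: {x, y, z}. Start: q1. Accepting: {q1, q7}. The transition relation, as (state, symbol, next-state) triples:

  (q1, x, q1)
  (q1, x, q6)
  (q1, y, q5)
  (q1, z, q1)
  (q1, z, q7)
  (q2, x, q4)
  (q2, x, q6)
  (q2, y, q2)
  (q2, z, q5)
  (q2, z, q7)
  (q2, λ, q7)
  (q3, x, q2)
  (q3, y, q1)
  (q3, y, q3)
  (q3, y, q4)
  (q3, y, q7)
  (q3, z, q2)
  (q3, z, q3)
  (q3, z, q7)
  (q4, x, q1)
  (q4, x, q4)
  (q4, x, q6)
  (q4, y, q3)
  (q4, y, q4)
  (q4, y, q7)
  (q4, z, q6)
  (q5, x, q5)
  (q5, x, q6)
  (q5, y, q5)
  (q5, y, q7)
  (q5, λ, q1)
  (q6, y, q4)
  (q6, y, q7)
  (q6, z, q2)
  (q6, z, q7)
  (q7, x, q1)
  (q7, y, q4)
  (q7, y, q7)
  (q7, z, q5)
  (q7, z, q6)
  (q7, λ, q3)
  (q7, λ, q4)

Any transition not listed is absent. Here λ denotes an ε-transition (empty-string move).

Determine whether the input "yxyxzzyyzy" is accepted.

Yes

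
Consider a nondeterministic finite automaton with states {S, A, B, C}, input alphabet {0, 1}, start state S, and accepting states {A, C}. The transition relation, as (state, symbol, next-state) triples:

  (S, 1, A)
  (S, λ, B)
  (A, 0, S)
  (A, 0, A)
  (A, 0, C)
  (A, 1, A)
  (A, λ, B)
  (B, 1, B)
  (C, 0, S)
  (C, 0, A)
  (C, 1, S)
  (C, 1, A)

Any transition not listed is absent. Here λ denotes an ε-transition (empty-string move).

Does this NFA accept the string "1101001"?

Yes

Start: ε-closure({S}) = {S, B}.
Read '1': S→{A}, B→{B}; now {A, B}.
Read '1': A→{A}, B→{B}; now {A, B}.
Read '0': A→{S, A, C}, B→∅; union {S, A, C}; ε-closure = {S, A, B, C}.
Read '1': S→{A}, A→{A}, B→{B}, C→{S, A}; now {S, A, B}.
Read '0': S→∅, A→{S, A, C}, B→∅; union {S, A, C}; ε-closure = {S, A, B, C}.
Read '0': S→∅, A→{S, A, C}, B→∅, C→{S, A}; union {S, A, C}; ε-closure = {S, A, B, C}.
Read '1': S→{A}, A→{A}, B→{B}, C→{S, A}; now {S, A, B}.
The final set {S, A, B} contains the accepting state A.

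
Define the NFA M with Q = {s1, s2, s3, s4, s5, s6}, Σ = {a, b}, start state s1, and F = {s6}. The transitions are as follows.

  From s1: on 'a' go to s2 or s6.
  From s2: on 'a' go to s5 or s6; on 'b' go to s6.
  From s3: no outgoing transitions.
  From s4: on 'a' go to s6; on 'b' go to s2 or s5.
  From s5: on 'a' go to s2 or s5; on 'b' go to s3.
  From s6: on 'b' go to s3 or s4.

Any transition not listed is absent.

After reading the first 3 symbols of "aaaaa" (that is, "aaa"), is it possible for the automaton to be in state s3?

No

Start in {s1}.
Read 'a': {s1} → {s2, s6}.
Read 'a': {s2, s6} → {s5, s6}.
Read 'a': {s5, s6} → {s2, s5}.
State s3 is not in {s2, s5}.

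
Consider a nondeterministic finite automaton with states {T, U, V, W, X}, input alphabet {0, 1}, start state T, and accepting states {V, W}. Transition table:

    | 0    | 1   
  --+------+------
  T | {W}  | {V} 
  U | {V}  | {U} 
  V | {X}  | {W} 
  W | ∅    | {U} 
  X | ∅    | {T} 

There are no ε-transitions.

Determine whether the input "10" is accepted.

Start in {T}.
Read '1': T→{V}; now {V}.
Read '0': V→{X}; now {X}.
The final set {X} contains no accepting state.

No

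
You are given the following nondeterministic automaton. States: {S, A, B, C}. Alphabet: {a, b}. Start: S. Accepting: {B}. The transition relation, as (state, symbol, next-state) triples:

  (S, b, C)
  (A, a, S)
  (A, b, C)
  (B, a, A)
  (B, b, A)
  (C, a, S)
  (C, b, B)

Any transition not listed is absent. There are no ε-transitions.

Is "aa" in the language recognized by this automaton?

No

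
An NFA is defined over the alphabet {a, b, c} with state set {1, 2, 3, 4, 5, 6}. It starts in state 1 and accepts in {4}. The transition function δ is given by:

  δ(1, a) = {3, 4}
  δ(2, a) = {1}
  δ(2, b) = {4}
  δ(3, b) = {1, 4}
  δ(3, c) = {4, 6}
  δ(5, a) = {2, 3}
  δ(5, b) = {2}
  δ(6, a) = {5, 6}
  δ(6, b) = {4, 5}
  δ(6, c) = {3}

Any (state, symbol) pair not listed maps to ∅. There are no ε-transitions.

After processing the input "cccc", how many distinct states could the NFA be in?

0

Start in {1}.
Read 'c': {1} → ∅.
The set is empty and remains empty for the remaining 3 symbols.
That set has 0 states.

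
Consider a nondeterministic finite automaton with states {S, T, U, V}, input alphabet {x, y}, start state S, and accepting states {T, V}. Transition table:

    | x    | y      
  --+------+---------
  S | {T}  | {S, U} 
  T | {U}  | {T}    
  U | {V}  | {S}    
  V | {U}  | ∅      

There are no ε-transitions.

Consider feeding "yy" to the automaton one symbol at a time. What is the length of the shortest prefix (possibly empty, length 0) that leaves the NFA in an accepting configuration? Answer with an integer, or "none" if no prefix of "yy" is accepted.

Start in {S}.
Read 'y': S→{S, U}; now {S, U}.
Read 'y': S→{S, U}, U→{S}; now {S, U}.
No reachable set along the way intersects F.

none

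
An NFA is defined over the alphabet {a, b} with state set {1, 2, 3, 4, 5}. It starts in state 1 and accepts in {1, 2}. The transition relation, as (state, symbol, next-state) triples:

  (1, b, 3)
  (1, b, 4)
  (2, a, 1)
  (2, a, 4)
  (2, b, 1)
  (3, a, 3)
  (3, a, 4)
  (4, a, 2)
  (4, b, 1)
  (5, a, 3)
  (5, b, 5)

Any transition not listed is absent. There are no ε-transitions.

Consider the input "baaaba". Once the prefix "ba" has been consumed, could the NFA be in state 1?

Start in {1}.
Read 'b': {1} → {3, 4}.
Read 'a': {3, 4} → {2, 3, 4}.
State 1 is not in {2, 3, 4}.

No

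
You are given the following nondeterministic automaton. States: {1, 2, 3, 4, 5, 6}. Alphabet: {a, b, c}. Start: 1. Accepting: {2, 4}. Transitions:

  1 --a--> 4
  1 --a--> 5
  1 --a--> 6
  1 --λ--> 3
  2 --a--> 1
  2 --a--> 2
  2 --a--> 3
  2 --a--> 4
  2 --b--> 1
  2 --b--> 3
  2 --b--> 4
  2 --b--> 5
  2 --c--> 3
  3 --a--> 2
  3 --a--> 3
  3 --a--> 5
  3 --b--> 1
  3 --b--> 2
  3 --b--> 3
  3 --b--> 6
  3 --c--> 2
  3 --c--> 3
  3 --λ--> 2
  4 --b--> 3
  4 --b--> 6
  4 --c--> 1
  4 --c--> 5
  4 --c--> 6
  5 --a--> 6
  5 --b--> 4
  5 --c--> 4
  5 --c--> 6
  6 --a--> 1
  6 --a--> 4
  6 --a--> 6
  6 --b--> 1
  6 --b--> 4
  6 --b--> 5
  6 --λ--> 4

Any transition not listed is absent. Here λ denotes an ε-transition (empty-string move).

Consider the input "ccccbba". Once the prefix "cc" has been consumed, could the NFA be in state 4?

Start: ε-closure({1}) = {1, 2, 3}.
Read 'c': {1, 2, 3} → {2, 3}.
Read 'c': {2, 3} → {2, 3}.
State 4 is not in {2, 3}.

No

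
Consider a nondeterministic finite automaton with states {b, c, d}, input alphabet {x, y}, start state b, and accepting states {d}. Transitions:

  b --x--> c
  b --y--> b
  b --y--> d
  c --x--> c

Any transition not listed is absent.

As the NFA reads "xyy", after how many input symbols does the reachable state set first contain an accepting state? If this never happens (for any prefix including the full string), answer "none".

Start in {b}.
Read 'x': {b} → {c}.
Read 'y': {c} → ∅.
The set is empty and remains empty for the remaining 1 symbol.
No reachable set along the way intersects F.

none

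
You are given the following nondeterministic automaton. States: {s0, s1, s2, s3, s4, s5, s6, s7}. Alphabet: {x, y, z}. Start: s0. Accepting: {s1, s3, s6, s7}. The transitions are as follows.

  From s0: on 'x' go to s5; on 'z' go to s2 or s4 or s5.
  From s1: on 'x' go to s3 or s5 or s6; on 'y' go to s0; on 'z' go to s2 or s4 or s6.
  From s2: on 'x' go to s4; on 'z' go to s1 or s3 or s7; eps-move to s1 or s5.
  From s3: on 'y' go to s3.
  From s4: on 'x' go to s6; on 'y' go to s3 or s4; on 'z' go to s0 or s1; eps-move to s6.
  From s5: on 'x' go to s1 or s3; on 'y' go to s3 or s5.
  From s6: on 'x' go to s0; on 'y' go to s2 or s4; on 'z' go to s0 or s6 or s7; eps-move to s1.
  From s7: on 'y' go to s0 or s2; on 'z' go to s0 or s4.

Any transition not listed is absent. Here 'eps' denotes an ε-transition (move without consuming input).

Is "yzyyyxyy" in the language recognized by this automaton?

No

Start in {s0}.
Read 'y': {s0} → ∅.
The set is empty and remains empty for the remaining 7 symbols.
The final set ∅ contains no accepting state.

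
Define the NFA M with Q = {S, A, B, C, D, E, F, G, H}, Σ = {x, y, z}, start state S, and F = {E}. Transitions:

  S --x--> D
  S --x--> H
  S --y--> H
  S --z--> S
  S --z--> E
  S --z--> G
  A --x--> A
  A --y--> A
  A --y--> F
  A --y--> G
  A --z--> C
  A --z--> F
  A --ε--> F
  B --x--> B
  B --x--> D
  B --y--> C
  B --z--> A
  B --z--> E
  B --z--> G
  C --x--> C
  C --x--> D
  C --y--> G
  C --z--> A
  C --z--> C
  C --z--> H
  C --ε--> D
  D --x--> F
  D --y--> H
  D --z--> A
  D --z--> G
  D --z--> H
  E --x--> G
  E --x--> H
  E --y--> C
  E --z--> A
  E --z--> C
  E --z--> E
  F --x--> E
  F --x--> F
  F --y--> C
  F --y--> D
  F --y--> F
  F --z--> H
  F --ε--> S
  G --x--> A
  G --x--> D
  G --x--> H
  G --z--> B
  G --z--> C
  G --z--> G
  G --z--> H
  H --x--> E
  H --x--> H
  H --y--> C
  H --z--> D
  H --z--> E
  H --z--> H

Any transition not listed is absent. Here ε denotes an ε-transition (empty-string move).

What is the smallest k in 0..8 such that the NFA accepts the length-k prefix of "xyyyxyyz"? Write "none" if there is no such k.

Start in {S}.
Read 'x': S→{D, H}; now {D, H}.
Read 'y': D→{H}, H→{C}; union {C, H}; ε-closure = {C, D, H}.
Read 'y': C→{G}, D→{H}, H→{C}; union {C, G, H}; ε-closure = {C, D, G, H}.
Read 'y': C→{G}, D→{H}, G→∅, H→{C}; union {C, G, H}; ε-closure = {C, D, G, H}.
Read 'x': C→{C, D}, D→{F}, G→{A, D, H}, H→{E, H}; union {A, C, D, E, F, H}; ε-closure = {S, A, C, D, E, F, H}.
None of the earlier sets intersect F, but {S, A, C, D, E, F, H} does.

5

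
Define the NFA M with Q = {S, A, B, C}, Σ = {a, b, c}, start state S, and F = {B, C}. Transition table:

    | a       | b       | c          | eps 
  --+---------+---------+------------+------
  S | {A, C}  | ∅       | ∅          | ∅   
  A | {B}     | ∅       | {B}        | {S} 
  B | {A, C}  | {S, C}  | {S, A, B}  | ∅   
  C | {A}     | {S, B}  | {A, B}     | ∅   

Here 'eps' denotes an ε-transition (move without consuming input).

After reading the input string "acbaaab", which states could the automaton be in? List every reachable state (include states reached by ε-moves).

{S, B, C}

Start in {S}.
Read 'a': {S} → {S, A, C}.
Read 'c': {S, A, C} → {S, A, B}.
Read 'b': {S, A, B} → {S, C}.
Read 'a': {S, C} → {S, A, C}.
Read 'a': {S, A, C} → {S, A, B, C}.
Read 'a': {S, A, B, C} → {S, A, B, C}.
Read 'b': {S, A, B, C} → {S, B, C}.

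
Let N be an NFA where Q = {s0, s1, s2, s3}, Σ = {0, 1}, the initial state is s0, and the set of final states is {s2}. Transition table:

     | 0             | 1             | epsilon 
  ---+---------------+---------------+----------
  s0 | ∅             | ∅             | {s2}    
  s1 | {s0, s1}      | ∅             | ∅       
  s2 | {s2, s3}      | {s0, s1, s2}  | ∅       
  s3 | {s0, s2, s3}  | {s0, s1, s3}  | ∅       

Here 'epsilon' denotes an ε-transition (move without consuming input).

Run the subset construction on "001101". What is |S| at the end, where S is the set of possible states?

Start: ε-closure({s0}) = {s0, s2}.
Read '0': s0→∅, s2→{s2, s3}; now {s2, s3}.
Read '0': s2→{s2, s3}, s3→{s0, s2, s3}; now {s0, s2, s3}.
Read '1': s0→∅, s2→{s0, s1, s2}, s3→{s0, s1, s3}; now {s0, s1, s2, s3}.
Read '1': s0→∅, s1→∅, s2→{s0, s1, s2}, s3→{s0, s1, s3}; now {s0, s1, s2, s3}.
Read '0': s0→∅, s1→{s0, s1}, s2→{s2, s3}, s3→{s0, s2, s3}; now {s0, s1, s2, s3}.
Read '1': s0→∅, s1→∅, s2→{s0, s1, s2}, s3→{s0, s1, s3}; now {s0, s1, s2, s3}.
That set has 4 states.

4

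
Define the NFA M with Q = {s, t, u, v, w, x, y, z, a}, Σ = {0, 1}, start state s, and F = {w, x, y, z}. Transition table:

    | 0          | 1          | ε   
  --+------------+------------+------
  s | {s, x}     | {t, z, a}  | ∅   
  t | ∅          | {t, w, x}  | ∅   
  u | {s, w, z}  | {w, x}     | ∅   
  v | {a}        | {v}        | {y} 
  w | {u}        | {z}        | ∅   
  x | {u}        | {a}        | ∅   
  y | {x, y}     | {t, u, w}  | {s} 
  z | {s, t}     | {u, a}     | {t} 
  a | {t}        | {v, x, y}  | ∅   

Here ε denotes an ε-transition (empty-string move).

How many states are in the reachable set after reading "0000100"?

Start in {s}.
Read '0': {s} → {s, x}.
Read '0': {s, x} → {s, u, x}.
Read '0': {s, u, x} → {s, t, u, w, x, z}.
Read '0': {s, t, u, w, x, z} → {s, t, u, w, x, z}.
Read '1': {s, t, u, w, x, z} → {t, u, w, x, z, a}.
Read '0': {t, u, w, x, z, a} → {s, t, u, w, z}.
Read '0': {s, t, u, w, z} → {s, t, u, w, x, z}.
That set has 6 states.

6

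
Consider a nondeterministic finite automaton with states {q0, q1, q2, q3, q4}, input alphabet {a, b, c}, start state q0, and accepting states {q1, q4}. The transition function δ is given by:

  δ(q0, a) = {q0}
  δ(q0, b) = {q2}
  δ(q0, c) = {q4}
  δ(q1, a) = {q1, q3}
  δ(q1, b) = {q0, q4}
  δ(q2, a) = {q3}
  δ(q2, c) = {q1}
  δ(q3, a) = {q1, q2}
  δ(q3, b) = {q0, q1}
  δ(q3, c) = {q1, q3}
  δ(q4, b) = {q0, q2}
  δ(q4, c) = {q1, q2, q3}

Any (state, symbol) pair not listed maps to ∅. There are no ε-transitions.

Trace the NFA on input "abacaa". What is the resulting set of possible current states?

{q1, q2, q3}

Start in {q0}.
Read 'a': q0→{q0}; now {q0}.
Read 'b': q0→{q2}; now {q2}.
Read 'a': q2→{q3}; now {q3}.
Read 'c': q3→{q1, q3}; now {q1, q3}.
Read 'a': q1→{q1, q3}, q3→{q1, q2}; now {q1, q2, q3}.
Read 'a': q1→{q1, q3}, q2→{q3}, q3→{q1, q2}; now {q1, q2, q3}.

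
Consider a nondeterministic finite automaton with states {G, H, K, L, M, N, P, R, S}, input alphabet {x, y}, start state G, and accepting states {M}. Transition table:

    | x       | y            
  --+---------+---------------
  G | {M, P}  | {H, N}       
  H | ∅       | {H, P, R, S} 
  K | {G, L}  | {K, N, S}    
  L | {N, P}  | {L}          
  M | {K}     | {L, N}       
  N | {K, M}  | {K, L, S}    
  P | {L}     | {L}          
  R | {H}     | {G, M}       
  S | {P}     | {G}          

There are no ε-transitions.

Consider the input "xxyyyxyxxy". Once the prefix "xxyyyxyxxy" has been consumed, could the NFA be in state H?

Start in {G}.
Read 'x': {G} → {M, P}.
Read 'x': {M, P} → {K, L}.
Read 'y': {K, L} → {K, L, N, S}.
Read 'y': {K, L, N, S} → {G, K, L, N, S}.
Read 'y': {G, K, L, N, S} → {G, H, K, L, N, S}.
Read 'x': {G, H, K, L, N, S} → {G, K, L, M, N, P}.
Read 'y': {G, K, L, M, N, P} → {H, K, L, N, S}.
Read 'x': {H, K, L, N, S} → {G, K, L, M, N, P}.
Read 'x': {G, K, L, M, N, P} → {G, K, L, M, N, P}.
Read 'y': {G, K, L, M, N, P} → {H, K, L, N, S}.
State H is in {H, K, L, N, S}.

Yes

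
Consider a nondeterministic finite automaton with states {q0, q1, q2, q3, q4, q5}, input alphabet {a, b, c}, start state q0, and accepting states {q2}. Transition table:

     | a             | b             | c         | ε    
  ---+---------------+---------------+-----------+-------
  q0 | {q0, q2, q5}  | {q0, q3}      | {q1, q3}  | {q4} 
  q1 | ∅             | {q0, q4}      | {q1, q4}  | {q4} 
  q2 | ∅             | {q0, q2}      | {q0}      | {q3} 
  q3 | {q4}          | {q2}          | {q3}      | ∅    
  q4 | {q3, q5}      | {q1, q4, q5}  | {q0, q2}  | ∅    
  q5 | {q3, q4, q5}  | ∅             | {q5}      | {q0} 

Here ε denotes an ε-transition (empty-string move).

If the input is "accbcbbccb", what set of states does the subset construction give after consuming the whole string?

Start: ε-closure({q0}) = {q0, q4}.
Read 'a': {q0, q4} → {q0, q2, q3, q4, q5}.
Read 'c': {q0, q2, q3, q4, q5} → {q0, q1, q2, q3, q4, q5}.
Read 'c': {q0, q1, q2, q3, q4, q5} → {q0, q1, q2, q3, q4, q5}.
Read 'b': {q0, q1, q2, q3, q4, q5} → {q0, q1, q2, q3, q4, q5}.
Read 'c': {q0, q1, q2, q3, q4, q5} → {q0, q1, q2, q3, q4, q5}.
Read 'b': {q0, q1, q2, q3, q4, q5} → {q0, q1, q2, q3, q4, q5}.
Read 'b': {q0, q1, q2, q3, q4, q5} → {q0, q1, q2, q3, q4, q5}.
Read 'c': {q0, q1, q2, q3, q4, q5} → {q0, q1, q2, q3, q4, q5}.
Read 'c': {q0, q1, q2, q3, q4, q5} → {q0, q1, q2, q3, q4, q5}.
Read 'b': {q0, q1, q2, q3, q4, q5} → {q0, q1, q2, q3, q4, q5}.

{q0, q1, q2, q3, q4, q5}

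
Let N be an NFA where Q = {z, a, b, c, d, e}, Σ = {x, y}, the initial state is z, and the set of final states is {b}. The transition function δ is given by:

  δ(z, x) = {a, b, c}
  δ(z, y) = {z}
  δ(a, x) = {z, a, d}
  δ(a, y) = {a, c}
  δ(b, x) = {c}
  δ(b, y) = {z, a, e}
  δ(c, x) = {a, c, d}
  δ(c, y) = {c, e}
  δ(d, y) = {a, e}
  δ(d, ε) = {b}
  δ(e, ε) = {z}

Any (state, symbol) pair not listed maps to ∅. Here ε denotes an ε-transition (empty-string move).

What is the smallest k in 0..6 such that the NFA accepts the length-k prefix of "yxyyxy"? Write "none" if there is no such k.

Start in {z}.
Read 'y': z→{z}; now {z}.
Read 'x': z→{a, b, c}; now {a, b, c}.
None of the earlier sets intersect F, but {a, b, c} does.

2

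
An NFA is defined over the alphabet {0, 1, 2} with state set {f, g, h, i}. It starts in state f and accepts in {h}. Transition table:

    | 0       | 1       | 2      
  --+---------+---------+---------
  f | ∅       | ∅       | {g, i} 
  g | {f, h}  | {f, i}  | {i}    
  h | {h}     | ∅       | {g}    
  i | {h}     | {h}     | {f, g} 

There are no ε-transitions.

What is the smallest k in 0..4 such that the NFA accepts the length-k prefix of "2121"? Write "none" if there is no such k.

2

Start in {f}.
Read '2': f→{g, i}; now {g, i}.
Read '1': g→{f, i}, i→{h}; now {f, h, i}.
None of the earlier sets intersect F, but {f, h, i} does.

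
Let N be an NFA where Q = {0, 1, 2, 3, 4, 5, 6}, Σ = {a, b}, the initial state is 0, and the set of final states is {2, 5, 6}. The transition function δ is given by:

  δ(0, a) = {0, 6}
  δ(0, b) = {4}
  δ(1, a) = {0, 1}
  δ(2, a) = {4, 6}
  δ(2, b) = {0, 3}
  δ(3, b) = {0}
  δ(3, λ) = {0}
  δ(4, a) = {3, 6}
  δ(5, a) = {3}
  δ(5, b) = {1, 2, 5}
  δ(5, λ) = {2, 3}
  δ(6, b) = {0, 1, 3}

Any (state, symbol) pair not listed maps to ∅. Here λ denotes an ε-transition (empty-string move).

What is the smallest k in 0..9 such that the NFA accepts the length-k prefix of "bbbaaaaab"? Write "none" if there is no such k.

none

Start in {0}.
Read 'b': 0→{4}; now {4}.
Read 'b': 4→∅; now ∅.
The set is empty and remains empty for the remaining 7 symbols.
No reachable set along the way intersects F.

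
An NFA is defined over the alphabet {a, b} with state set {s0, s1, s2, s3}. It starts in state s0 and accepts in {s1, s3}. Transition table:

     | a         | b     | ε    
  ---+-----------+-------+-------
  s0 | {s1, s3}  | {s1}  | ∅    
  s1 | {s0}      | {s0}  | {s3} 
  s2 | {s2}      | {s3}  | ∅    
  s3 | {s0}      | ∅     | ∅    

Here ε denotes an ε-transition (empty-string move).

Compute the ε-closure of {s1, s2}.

{s1, s2, s3}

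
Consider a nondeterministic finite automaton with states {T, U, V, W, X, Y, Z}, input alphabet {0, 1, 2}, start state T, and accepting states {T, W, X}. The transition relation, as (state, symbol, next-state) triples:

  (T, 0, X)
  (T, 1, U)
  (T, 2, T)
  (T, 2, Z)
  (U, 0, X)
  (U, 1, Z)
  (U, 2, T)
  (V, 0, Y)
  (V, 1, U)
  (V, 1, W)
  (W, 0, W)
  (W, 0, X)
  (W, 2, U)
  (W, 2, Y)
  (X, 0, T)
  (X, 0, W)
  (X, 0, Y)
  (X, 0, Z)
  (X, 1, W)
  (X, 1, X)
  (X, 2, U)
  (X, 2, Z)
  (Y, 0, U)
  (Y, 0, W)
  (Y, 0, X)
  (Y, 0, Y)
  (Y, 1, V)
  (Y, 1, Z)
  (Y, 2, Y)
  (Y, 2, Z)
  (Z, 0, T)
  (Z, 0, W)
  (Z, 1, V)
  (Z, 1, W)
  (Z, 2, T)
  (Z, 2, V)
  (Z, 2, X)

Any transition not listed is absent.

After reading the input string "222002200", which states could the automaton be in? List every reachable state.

Start in {T}.
Read '2': {T} → {T, Z}.
Read '2': {T, Z} → {T, V, X, Z}.
Read '2': {T, V, X, Z} → {T, U, V, X, Z}.
Read '0': {T, U, V, X, Z} → {T, W, X, Y, Z}.
Read '0': {T, W, X, Y, Z} → {T, U, W, X, Y, Z}.
Read '2': {T, U, W, X, Y, Z} → {T, U, V, X, Y, Z}.
Read '2': {T, U, V, X, Y, Z} → {T, U, V, X, Y, Z}.
Read '0': {T, U, V, X, Y, Z} → {T, U, W, X, Y, Z}.
Read '0': {T, U, W, X, Y, Z} → {T, U, W, X, Y, Z}.

{T, U, W, X, Y, Z}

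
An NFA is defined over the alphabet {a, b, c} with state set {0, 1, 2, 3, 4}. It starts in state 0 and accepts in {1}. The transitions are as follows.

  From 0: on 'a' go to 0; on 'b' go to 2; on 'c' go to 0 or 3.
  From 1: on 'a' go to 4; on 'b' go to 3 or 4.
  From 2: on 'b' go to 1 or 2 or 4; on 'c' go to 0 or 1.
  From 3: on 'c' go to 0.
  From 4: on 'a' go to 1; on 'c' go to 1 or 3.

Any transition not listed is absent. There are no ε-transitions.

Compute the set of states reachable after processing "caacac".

Start in {0}.
Read 'c': {0} → {0, 3}.
Read 'a': {0, 3} → {0}.
Read 'a': {0} → {0}.
Read 'c': {0} → {0, 3}.
Read 'a': {0, 3} → {0}.
Read 'c': {0} → {0, 3}.

{0, 3}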